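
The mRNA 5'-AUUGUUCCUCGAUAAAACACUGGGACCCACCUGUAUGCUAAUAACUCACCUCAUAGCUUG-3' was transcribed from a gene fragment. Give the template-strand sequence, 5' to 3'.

Replace U with T to get the coding DNA strand: ATTGTTCCTCGATAAAACACTGGGACCCACCTGTATGCTAATAACTCACCTCATAGCTTG. The template strand is its reverse complement (complement TAACAAGGAGCTATTTTGTGACCCTGGGTGGACATACGATTATTGAGTGGAGTATCGAAC, then reverse).

5'-CAAGCTATGAGGTGAGTTATTAGCATACAGGTGGGTCCCAGTGTTTTATCGAGGAACAAT-3'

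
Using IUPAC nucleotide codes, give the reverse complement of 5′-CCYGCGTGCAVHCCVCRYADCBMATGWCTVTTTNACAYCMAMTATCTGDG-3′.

Standard pairs A↔T, G↔C; ambiguity codes pair R↔Y, M↔K, W↔W, B↔V, D↔H, N↔N. Complement (GGRCGCACGTBDGGBGYRTHGVKTACWGABAAANTGTRGKTKATAGACHC), then reverse for 5'→3'.

5'-CHCAGATAKTKGRTGTNAAABAGWCATKVGHTRYGBGGDBTGCACGCRGG-3'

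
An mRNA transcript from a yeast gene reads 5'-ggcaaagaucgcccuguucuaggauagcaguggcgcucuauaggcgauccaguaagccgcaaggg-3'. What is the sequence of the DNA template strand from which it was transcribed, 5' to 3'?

Replace U with T to get the coding DNA strand: GGCAAAGATCGCCCTGTTCTAGGATAGCAGTGGCGCTCTATAGGCGATCCAGTAAGCCGCAAGGG. The template strand is its reverse complement (complement CCGTTTCTAGCGGGACAAGATCCTATCGTCACCGCGAGATATCCGCTAGGTCATTCGGCGTTCCC, then reverse).

5'-CCCTTGCGGCTTACTGGATCGCCTATAGAGCGCCACTGCTATCCTAGAACAGGGCGATCTTTGCC-3'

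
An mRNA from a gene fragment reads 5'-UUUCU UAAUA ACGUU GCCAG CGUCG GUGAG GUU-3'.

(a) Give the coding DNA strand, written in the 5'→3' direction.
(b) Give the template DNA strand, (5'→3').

(a) 5'-TTTCTTAATAACGTTGCCAGCGTCGGTGAGGTT-3'
(b) 5'-AACCTCACCGACGCTGGCAACGTTATTAAGAAA-3'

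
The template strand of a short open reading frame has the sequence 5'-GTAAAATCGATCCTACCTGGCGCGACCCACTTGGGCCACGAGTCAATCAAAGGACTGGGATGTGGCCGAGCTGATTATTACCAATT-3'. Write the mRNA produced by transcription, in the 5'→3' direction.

5'-AAUUGGUAAUAAUCAGCUCGGCCACAUCCCAGUCCUUUGAUUGACUCGUGGCCCAAGUGGGUCGCGCCAGGUAGGAUCGAUUUUAC-3'

The mRNA has the sequence of the coding strand (reverse complement of the template) with T→U. Reverse complement of GTAAAATCGATCCTACCTGGCGCGACCCACTTGGGCCACGAGTCAATCAAAGGACTGGGATGTGGCCGAGCTGATTATTACCAATT is AATTGGTAATAATCAGCTCGGCCACATCCCAGTCCTTTGATTGACTCGTGGCCCAAGTGGGTCGCGCCAGGTAGGATCGATTTTAC; then T→U.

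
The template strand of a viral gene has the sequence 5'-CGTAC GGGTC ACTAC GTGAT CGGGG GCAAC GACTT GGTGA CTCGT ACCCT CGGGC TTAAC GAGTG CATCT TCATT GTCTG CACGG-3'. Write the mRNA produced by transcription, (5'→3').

5'-CCGUGCAGACAAUGAAGAUGCACUCGUUAAGCCCGAGGGUACGAGUCACCAAGUCGUUGCCCCCGAUCACGUAGUGACCCGUACG-3'

RNA polymerase reads the template 3'→5' and synthesizes mRNA 5'→3' by base-pairing (A→U, T→A, G↔C). The complement of the template is GCATGCCCAGTGATGCACTAGCCCCCGTTGCTGAACCACTGAGCATGGGAGCCCGAATTGCTCACGTAGAAGTAACAGACGTGCC; antiparallel, so 5'→3' the coding strand is CCGTGCAGACAATGAAGATGCACTCGTTAAGCCCGAGGGTACGAGTCACCAAGTCGTTGCCCCCGATCACGTAGTGACCCGTACG. Replace T with U for the mRNA.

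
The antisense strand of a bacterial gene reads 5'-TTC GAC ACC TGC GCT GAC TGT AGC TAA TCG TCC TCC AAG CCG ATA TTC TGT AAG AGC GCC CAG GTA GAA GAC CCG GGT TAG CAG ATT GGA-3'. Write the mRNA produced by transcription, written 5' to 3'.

The mRNA has the sequence of the coding strand (reverse complement of the template) with T→U. Reverse complement of TTCGACACCTGCGCTGACTGTAGCTAATCGTCCTCCAAGCCGATATTCTGTAAGAGCGCCCAGGTAGAAGACCCGGGTTAGCAGATTGGA is TCCAATCTGCTAACCCGGGTCTTCTACCTGGGCGCTCTTACAGAATATCGGCTTGGAGGACGATTAGCTACAGTCAGCGCAGGTGTCGAA; then T→U.

5′-UCCAAUCUGCUAACCCGGGUCUUCUACCUGGGCGCUCUUACAGAAUAUCGGCUUGGAGGACGAUUAGCUACAGUCAGCGCAGGUGUCGAA-3′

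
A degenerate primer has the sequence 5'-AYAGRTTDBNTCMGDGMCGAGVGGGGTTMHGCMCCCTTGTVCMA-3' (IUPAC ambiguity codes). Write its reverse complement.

5′-TKGBACAAGGGKGCDKAACCCCBCTCGKCHCKGANVHAAYCTRT-3′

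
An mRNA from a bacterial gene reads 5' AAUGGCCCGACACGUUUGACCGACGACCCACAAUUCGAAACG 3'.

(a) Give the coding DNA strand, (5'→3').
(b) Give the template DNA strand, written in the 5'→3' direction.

(a) The coding strand matches the mRNA with U→T.
(b) The template strand is the reverse complement of the coding strand.

(a) 5'-AATGGCCCGACACGTTTGACCGACGACCCACAATTCGAAACG-3'
(b) 5'-CGTTTCGAATTGTGGGTCGTCGGTCAAACGTGTCGGGCCATT-3'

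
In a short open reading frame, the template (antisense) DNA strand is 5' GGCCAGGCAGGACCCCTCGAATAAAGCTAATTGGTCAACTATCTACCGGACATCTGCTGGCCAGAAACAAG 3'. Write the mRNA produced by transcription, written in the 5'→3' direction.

5'-CUUGUUUCUGGCCAGCAGAUGUCCGGUAGAUAGUUGACCAAUUAGCUUUAUUCGAGGGGUCCUGCCUGGCC-3'

RNA polymerase reads the template 3'→5' and synthesizes mRNA 5'→3' by base-pairing (A→U, T→A, G↔C). The complement of the template is CCGGTCCGTCCTGGGGAGCTTATTTCGATTAACCAGTTGATAGATGGCCTGTAGACGACCGGTCTTTGTTC; antiparallel, so 5'→3' the coding strand is CTTGTTTCTGGCCAGCAGATGTCCGGTAGATAGTTGACCAATTAGCTTTATTCGAGGGGTCCTGCCTGGCC. Replace T with U for the mRNA.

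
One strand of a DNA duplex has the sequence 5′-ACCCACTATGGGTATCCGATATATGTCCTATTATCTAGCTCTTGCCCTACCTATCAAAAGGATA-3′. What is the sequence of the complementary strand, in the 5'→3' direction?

The complement of ACCCACTATGGGTATCCGATATATGTCCTATTATCTAGCTCTTGCCCTACCTATCAAAAGGATA is TGGGTGATACCCATAGGCTATATACAGGATAATAGATCGAGAACGGGATGGATAGTTTTCCTAT (A↔T, G↔C). DNA strands are antiparallel, so the complementary strand runs 3'→5'; reversing gives the 5'→3' form.

5'-TATCCTTTTGATAGGTAGGGCAAGAGCTAGATAATAGGACATATATCGGATACCCATAGTGGGT-3'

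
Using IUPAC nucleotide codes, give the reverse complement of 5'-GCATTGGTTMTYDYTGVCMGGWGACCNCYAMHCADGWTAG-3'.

5'-CTAWCHTGDKTRGNGGTCWCCKGBCARHRAKAACCAATGC-3'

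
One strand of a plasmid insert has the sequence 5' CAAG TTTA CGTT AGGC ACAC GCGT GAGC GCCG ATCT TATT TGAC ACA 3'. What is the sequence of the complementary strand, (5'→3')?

Pairing A↔T and G↔C gives GTTCAAATGCAATCCGTGTGCGCACTCGCGGCTAGAATAAACTGTGT, running 3'→5'. Reverse for the 5'→3' convention.

5'-TGTGTCAAATAAGATCGGCGCTCACGCGTGTGCCTAACGTAAACTTG-3'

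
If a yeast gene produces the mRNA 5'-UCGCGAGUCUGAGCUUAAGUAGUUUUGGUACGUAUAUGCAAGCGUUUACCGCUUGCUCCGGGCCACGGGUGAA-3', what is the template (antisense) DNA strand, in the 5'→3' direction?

5'-TTCACCCGTGGCCCGGAGCAAGCGGTAAACGCTTGCATATACGTACCAAAACTACTTAAGCTCAGACTCGCGA-3'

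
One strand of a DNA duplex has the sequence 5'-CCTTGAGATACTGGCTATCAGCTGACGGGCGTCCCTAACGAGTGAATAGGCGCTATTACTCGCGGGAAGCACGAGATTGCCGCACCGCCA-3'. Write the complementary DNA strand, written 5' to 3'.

5′-TGGCGGTGCGGCAATCTCGTGCTTCCCGCGAGTAATAGCGCCTATTCACTCGTTAGGGACGCCCGTCAGCTGATAGCCAGTATCTCAAGG-3′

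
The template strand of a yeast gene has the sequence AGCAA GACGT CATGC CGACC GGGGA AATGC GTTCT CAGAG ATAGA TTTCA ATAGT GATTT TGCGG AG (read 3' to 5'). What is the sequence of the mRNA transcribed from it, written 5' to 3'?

Reading the template 3'→5' as shown, RNA polymerase pairs each base (A→U, T→A, G↔C) to build mRNA 5'→3' directly.

5'-UCGUUCUGCAGUACGGCUGGCCCCUUUACGCAAGAGUCUCUAUCUAAAGUUAUCACUAAAACGCCUC-3'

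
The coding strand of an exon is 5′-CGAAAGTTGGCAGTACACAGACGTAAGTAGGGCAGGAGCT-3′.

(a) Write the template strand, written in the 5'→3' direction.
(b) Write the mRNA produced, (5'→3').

(a) 5′-AGCTCCTGCCCTACTTACGTCTGTGTACTGCCAACTTTCG-3′
(b) 5'-CGAAAGUUGGCAGUACACAGACGUAAGUAGGGCAGGAGCU-3'

(a) The template strand is the reverse complement of the coding strand: complement GCTTTCAACCGTCATGTGTCTGCATTCATCCCGTCCTCGA, then reverse.
(b) mRNA matches the coding strand with T→U.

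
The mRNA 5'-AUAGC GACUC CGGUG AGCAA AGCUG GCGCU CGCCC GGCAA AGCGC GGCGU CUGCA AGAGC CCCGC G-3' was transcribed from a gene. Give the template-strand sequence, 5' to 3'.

Replace U with T to get the coding DNA strand: ATAGCGACTCCGGTGAGCAAAGCTGGCGCTCGCCCGGCAAAGCGCGGCGTCTGCAAGAGCCCCGCG. The template strand is its reverse complement (complement TATCGCTGAGGCCACTCGTTTCGACCGCGAGCGGGCCGTTTCGCGCCGCAGACGTTCTCGGGGCGC, then reverse).

5'-CGCGGGGCTCTTGCAGACGCCGCGCTTTGCCGGGCGAGCGCCAGCTTTGCTCACCGGAGTCGCTAT-3'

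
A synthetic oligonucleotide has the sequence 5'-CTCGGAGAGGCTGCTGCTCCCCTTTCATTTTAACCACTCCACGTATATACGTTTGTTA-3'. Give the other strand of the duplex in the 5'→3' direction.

5'-TAACAAACGTATATACGTGGAGTGGTTAAAATGAAAGGGGAGCAGCAGCCTCTCCGAG-3'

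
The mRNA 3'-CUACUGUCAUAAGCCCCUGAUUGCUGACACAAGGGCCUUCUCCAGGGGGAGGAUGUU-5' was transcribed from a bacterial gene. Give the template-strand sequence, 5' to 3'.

Written 5'→3' the mRNA is UUGUAGGAGGGGGACCUCUUCCGGGAACACAGUCGUUAGUCCCCGAAUACUGUCAUC, so the coding DNA strand is TTGTAGGAGGGGGACCTCTTCCGGGAACACAGTCGTTAGTCCCCGAATACTGTCATC. The template is its reverse complement.

5'-GATGACAGTATTCGGGGACTAACGACTGTGTTCCCGGAAGAGGTCCCCCTCCTACAA-3'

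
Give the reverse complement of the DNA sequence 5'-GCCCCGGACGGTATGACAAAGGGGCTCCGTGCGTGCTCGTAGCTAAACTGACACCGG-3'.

5'-CCGGTGTCAGTTTAGCTACGAGCACGCACGGAGCCCCTTTGTCATACCGTCCGGGGC-3'

Complement each base (A↔T, G↔C): CGGGGCCTGCCATACTGTTTCCCCGAGGCACGCACGAGCATCGATTTGACTGTGGCC. Then reverse.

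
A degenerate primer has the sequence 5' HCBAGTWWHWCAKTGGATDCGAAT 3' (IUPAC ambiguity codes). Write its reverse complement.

5'-ATTCGHATCCAMTGWDWWACTVGD-3'

Standard pairs A↔T, G↔C; ambiguity codes pair K↔M, W↔W, B↔V, D↔H. Complement (DGVTCAWWDWGTMACCTAHGCTTA), then reverse for 5'→3'.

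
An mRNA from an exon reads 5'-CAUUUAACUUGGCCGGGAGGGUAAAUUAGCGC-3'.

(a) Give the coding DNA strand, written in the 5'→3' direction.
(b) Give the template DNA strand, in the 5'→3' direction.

(a) The coding strand matches the mRNA with U→T.
(b) The template strand is the reverse complement of the coding strand.

(a) 5'-CATTTAACTTGGCCGGGAGGGTAAATTAGCGC-3'
(b) 5'-GCGCTAATTTACCCTCCCGGCCAAGTTAAATG-3'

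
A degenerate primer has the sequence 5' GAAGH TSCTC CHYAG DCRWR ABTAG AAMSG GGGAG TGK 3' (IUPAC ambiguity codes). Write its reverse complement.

5'-MCACTCCCCSKTTCTAVTYWYGHCTRDGGAGSADCTTC-3'

Standard pairs A↔T, G↔C; ambiguity codes pair R↔Y, M↔K, W↔W, S↔S, B↔V, D↔H. Complement (CTTCDASGAGGDRTCHGYWYTVATCTTKSCCCCTCACM), then reverse for 5'→3'.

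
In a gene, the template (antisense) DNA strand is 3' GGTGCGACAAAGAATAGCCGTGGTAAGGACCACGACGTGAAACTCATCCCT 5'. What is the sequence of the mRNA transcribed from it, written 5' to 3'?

5'-CCACGCUGUUUCUUAUCGGCACCAUUCCUGGUGCUGCACUUUGAGUAGGGA-3'

Reading the template 3'→5' as shown, RNA polymerase pairs each base (A→U, T→A, G↔C) to build mRNA 5'→3' directly.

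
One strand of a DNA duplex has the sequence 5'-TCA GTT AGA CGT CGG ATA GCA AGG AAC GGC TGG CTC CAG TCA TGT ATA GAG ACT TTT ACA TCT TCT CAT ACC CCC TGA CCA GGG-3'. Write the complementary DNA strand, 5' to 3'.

The complement of TCAGTTAGACGTCGGATAGCAAGGAACGGCTGGCTCCAGTCATGTATAGAGACTTTTACATCTTCTCATACCCCCTGACCAGGG is AGTCAATCTGCAGCCTATCGTTCCTTGCCGACCGAGGTCAGTACATATCTCTGAAAATGTAGAAGAGTATGGGGGACTGGTCCC (A↔T, G↔C). DNA strands are antiparallel, so the complementary strand runs 3'→5'; reversing gives the 5'→3' form.

5'-CCCTGGTCAGGGGGTATGAGAAGATGTAAAAGTCTCTATACATGACTGGAGCCAGCCGTTCCTTGCTATCCGACGTCTAACTGA-3'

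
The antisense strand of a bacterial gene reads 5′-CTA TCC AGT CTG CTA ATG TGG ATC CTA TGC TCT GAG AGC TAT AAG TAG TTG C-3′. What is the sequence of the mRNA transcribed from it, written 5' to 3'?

RNA polymerase reads the template 3'→5' and synthesizes mRNA 5'→3' by base-pairing (A→U, T→A, G↔C). The complement of the template is GATAGGTCAGACGATTACACCTAGGATACGAGACTCTCGATATTCATCAACG; antiparallel, so 5'→3' the coding strand is GCAACTACTTATAGCTCTCAGAGCATAGGATCCACATTAGCAGACTGGATAG. Replace T with U for the mRNA.

5'-GCAACUACUUAUAGCUCUCAGAGCAUAGGAUCCACAUUAGCAGACUGGAUAG-3'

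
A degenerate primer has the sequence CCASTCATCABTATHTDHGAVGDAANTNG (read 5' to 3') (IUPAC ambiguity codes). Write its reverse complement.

Standard pairs A↔T, G↔C; ambiguity codes pair S↔S, B↔V, D↔H, N↔N. Complement (GGTSAGTAGTVATADAHDCTBCHTTNANC), then reverse for 5'→3'.

5'-CNANTTHCBTCDHADATAVTGATGASTGG-3'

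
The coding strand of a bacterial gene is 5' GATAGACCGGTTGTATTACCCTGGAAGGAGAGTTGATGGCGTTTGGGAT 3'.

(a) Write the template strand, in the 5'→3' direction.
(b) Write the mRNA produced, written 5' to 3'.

(a) The template strand is the reverse complement of the coding strand: complement CTATCTGGCCAACATAATGGGACCTTCCTCTCAACTACCGCAAACCCTA, then reverse.
(b) mRNA matches the coding strand with T→U.

(a) 5'-ATCCCAAACGCCATCAACTCTCCTTCCAGGGTAATACAACCGGTCTATC-3'
(b) 5'-GAUAGACCGGUUGUAUUACCCUGGAAGGAGAGUUGAUGGCGUUUGGGAU-3'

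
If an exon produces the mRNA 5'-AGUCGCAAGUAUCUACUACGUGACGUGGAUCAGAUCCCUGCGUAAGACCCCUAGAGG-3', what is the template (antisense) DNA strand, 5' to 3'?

5'-CCTCTAGGGGTCTTACGCAGGGATCTGATCCACGTCACGTAGTAGATACTTGCGACT-3'

Replace U with T to get the coding DNA strand: AGTCGCAAGTATCTACTACGTGACGTGGATCAGATCCCTGCGTAAGACCCCTAGAGG. The template strand is its reverse complement (complement TCAGCGTTCATAGATGATGCACTGCACCTAGTCTAGGGACGCATTCTGGGGATCTCC, then reverse).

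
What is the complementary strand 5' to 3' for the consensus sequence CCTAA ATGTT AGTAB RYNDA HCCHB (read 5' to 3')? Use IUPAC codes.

Standard pairs A↔T, G↔C; ambiguity codes pair R↔Y, B↔V, D↔H, N↔N. Complement (GGATTTACAATCATVYRNHTDGGDV), then reverse for 5'→3'.

5'-VDGGDTHNRYVTACTAACATTTAGG-3'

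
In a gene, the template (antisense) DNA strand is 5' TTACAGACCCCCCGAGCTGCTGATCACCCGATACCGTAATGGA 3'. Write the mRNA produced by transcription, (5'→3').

5'-UCCAUUACGGUAUCGGGUGAUCAGCAGCUCGGGGGGUCUGUAA-3'

The mRNA has the sequence of the coding strand (reverse complement of the template) with T→U. Reverse complement of TTACAGACCCCCCGAGCTGCTGATCACCCGATACCGTAATGGA is TCCATTACGGTATCGGGTGATCAGCAGCTCGGGGGGTCTGTAA; then T→U.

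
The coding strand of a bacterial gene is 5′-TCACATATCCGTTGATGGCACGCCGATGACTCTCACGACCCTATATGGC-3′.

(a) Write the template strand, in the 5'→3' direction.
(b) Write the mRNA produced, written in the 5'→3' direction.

(a) 5'-GCCATATAGGGTCGTGAGAGTCATCGGCGTGCCATCAACGGATATGTGA-3'
(b) 5'-UCACAUAUCCGUUGAUGGCACGCCGAUGACUCUCACGACCCUAUAUGGC-3'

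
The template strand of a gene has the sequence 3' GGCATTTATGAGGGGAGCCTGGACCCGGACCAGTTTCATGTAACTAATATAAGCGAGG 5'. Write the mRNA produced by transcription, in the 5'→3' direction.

Reading the template 3'→5' as shown, RNA polymerase pairs each base (A→U, T→A, G↔C) to build mRNA 5'→3' directly.

5'-CCGUAAAUACUCCCCUCGGACCUGGGCCUGGUCAAAGUACAUUGAUUAUAUUCGCUCC-3'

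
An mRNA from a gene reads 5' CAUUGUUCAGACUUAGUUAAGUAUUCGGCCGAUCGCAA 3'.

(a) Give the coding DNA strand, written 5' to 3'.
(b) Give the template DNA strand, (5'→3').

(a) The coding strand matches the mRNA with U→T.
(b) The template strand is the reverse complement of the coding strand.

(a) 5'-CATTGTTCAGACTTAGTTAAGTATTCGGCCGATCGCAA-3'
(b) 5'-TTGCGATCGGCCGAATACTTAACTAAGTCTGAACAATG-3'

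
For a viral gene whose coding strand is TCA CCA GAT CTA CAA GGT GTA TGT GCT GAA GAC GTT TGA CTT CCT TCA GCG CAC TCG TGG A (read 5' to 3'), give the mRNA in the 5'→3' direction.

5'-UCACCAGAUCUACAAGGUGUAUGUGCUGAAGACGUUUGACUUCCUUCAGCGCACUCGUGGA-3'

The mRNA is synthesized from the template strand, so it matches the coding strand with T replaced by U.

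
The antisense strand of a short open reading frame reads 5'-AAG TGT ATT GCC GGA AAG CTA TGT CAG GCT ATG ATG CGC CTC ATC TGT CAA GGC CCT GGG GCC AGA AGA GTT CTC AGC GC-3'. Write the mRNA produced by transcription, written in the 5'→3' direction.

RNA polymerase reads the template 3'→5' and synthesizes mRNA 5'→3' by base-pairing (A→U, T→A, G↔C). The complement of the template is TTCACATAACGGCCTTTCGATACAGTCCGATACTACGCGGAGTAGACAGTTCCGGGACCCCGGTCTTCTCAAGAGTCGCG; antiparallel, so 5'→3' the coding strand is GCGCTGAGAACTCTTCTGGCCCCAGGGCCTTGACAGATGAGGCGCATCATAGCCTGACATAGCTTTCCGGCAATACACTT. Replace T with U for the mRNA.

5'-GCGCUGAGAACUCUUCUGGCCCCAGGGCCUUGACAGAUGAGGCGCAUCAUAGCCUGACAUAGCUUUCCGGCAAUACACUU-3'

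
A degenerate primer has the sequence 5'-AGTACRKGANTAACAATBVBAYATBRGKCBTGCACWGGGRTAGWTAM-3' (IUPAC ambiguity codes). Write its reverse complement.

Standard pairs A↔T, G↔C; ambiguity codes pair R↔Y, M↔K, W↔W, B↔V, N↔N. Complement (TCATGYMCTNATTGTTAVBVTRTAVYCMGVACGTGWCCCYATCWATK), then reverse for 5'→3'.

5'-KTAWCTAYCCCWGTGCAVGMCYVATRTVBVATTGTTANTCMYGTACT-3'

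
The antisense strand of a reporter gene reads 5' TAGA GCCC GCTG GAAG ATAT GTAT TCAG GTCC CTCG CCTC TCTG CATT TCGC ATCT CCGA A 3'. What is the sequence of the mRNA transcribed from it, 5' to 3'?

5'-UUCGGAGAUGCGAAAUGCAGAGAGGCGAGGGACCUGAAUACAUAUCUUCCAGCGGGCUCUA-3'

The mRNA has the sequence of the coding strand (reverse complement of the template) with T→U. Reverse complement of TAGAGCCCGCTGGAAGATATGTATTCAGGTCCCTCGCCTCTCTGCATTTCGCATCTCCGAA is TTCGGAGATGCGAAATGCAGAGAGGCGAGGGACCTGAATACATATCTTCCAGCGGGCTCTA; then T→U.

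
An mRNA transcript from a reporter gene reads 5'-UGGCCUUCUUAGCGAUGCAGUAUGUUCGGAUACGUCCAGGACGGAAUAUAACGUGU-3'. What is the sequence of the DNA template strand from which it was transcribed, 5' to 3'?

5'-ACACGTTATATTCCGTCCTGGACGTATCCGAACATACTGCATCGCTAAGAAGGCCA-3'

Replace U with T to get the coding DNA strand: TGGCCTTCTTAGCGATGCAGTATGTTCGGATACGTCCAGGACGGAATATAACGTGT. The template strand is its reverse complement (complement ACCGGAAGAATCGCTACGTCATACAAGCCTATGCAGGTCCTGCCTTATATTGCACA, then reverse).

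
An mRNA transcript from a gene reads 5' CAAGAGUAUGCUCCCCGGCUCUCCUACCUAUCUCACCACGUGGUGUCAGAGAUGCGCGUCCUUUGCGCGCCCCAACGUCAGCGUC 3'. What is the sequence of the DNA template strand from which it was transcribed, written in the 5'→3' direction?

5′-GACGCTGACGTTGGGGCGCGCAAAGGACGCGCATCTCTGACACCACGTGGTGAGATAGGTAGGAGAGCCGGGGAGCATACTCTTG-3′

Replace U with T to get the coding DNA strand: CAAGAGTATGCTCCCCGGCTCTCCTACCTATCTCACCACGTGGTGTCAGAGATGCGCGTCCTTTGCGCGCCCCAACGTCAGCGTC. The template strand is its reverse complement (complement GTTCTCATACGAGGGGCCGAGAGGATGGATAGAGTGGTGCACCACAGTCTCTACGCGCAGGAAACGCGCGGGGTTGCAGTCGCAG, then reverse).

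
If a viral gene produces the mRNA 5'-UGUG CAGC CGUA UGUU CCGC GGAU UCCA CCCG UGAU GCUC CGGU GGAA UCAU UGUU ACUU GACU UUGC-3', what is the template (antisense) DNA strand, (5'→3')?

5'-GCAAAGTCAAGTAACAATGATTCCACCGGAGCATCACGGGTGGAATCCGCGGAACATACGGCTGCACA-3'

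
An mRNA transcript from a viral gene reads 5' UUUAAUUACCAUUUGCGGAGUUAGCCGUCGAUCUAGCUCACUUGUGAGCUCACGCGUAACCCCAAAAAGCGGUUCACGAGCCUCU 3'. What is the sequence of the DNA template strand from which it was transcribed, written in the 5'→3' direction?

5'-AGAGGCTCGTGAACCGCTTTTTGGGGTTACGCGTGAGCTCACAAGTGAGCTAGATCGACGGCTAACTCCGCAAATGGTAATTAAA-3'

Replace U with T to get the coding DNA strand: TTTAATTACCATTTGCGGAGTTAGCCGTCGATCTAGCTCACTTGTGAGCTCACGCGTAACCCCAAAAAGCGGTTCACGAGCCTCT. The template strand is its reverse complement (complement AAATTAATGGTAAACGCCTCAATCGGCAGCTAGATCGAGTGAACACTCGAGTGCGCATTGGGGTTTTTCGCCAAGTGCTCGGAGA, then reverse).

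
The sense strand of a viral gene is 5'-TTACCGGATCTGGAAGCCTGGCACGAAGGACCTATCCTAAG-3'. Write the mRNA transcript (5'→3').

mRNA has the coding-strand sequence with U in place of T.

5'-UUACCGGAUCUGGAAGCCUGGCACGAAGGACCUAUCCUAAG-3'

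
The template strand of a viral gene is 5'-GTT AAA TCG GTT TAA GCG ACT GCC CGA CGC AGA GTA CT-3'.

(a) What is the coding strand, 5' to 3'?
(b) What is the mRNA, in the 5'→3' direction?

(a) 5'-AGTACTCTGCGTCGGGCAGTCGCTTAAACCGATTTAAC-3'
(b) 5'-AGUACUCUGCGUCGGGCAGUCGCUUAAACCGAUUUAAC-3'

(a) The coding strand is the reverse complement of the template: complement CAATTTAGCCAAATTCGCTGACGGGCTGCGTCTCATGA, then reverse.
(b) mRNA has the coding-strand sequence with T→U.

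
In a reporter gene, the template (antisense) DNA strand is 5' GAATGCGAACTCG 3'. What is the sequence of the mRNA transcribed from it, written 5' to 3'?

RNA polymerase reads the template 3'→5' and synthesizes mRNA 5'→3' by base-pairing (A→U, T→A, G↔C). The complement of the template is CTTACGCTTGAGC; antiparallel, so 5'→3' the coding strand is CGAGTTCGCATTC. Replace T with U for the mRNA.

5'-CGAGUUCGCAUUC-3'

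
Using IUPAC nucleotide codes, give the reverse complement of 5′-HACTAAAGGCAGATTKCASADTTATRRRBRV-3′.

5′-BYVYYYATAAHTSTGMAATCTGCCTTTAGTD-3′

Standard pairs A↔T, G↔C; ambiguity codes pair R↔Y, K↔M, S↔S, B↔V, D↔H. Complement (DTGATTTCCGTCTAAMGTSTHAATAYYYVYB), then reverse for 5'→3'.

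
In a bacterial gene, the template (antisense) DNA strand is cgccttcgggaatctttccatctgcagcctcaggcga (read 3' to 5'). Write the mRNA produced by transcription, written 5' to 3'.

Reading the template 3'→5' as shown, RNA polymerase pairs each base (A→U, T→A, G↔C) to build mRNA 5'→3' directly.

5′-GCGGAAGCCCUUAGAAAGGUAGACGUCGGAGUCCGCU-3′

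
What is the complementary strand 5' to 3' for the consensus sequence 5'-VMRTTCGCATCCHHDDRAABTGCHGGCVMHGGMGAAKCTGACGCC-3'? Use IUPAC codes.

5'-GGCGTCAGMTTCKCCDKBGCCDGCAVTTYHHDDGGATGCGAAYKB-3'

Standard pairs A↔T, G↔C; ambiguity codes pair R↔Y, M↔K, B↔V, D↔H. Complement (BKYAAGCGTAGGDDHHYTTVACGDCCGBKDCCKCTTMGACTGCGG), then reverse for 5'→3'.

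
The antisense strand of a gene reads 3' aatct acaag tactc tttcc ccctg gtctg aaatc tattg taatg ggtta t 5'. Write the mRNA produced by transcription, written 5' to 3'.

Reading the template 3'→5' as shown, RNA polymerase pairs each base (A→U, T→A, G↔C) to build mRNA 5'→3' directly.

5'-UUAGAUGUUCAUGAGAAAGGGGGACCAGACUUUAGAUAACAUUACCCAAUA-3'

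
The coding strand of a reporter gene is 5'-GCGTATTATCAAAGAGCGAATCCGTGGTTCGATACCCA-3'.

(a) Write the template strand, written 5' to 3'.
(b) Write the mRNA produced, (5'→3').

(a) 5'-TGGGTATCGAACCACGGATTCGCTCTTTGATAATACGC-3'
(b) 5'-GCGUAUUAUCAAAGAGCGAAUCCGUGGUUCGAUACCCA-3'

(a) The template strand is the reverse complement of the coding strand: complement CGCATAATAGTTTCTCGCTTAGGCACCAAGCTATGGGT, then reverse.
(b) mRNA matches the coding strand with T→U.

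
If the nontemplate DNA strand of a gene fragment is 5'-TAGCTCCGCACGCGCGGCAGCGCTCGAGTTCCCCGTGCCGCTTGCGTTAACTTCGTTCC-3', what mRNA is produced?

mRNA has the coding-strand sequence with U in place of T.

5'-UAGCUCCGCACGCGCGGCAGCGCUCGAGUUCCCCGUGCCGCUUGCGUUAACUUCGUUCC-3'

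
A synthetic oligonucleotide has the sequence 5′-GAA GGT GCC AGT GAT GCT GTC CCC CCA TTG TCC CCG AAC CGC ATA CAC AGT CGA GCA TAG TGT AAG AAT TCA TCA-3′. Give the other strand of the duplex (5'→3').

Pairing A↔T and G↔C gives CTTCCACGGTCACTACGACAGGGGGGTAACAGGGGCTTGGCGTATGTGTCAGCTCGTATCACATTCTTAAGTAGT, running 3'→5'. Reverse for the 5'→3' convention.

5'-TGATGAATTCTTACACTATGCTCGACTGTGTATGCGGTTCGGGGACAATGGGGGGACAGCATCACTGGCACCTTC-3'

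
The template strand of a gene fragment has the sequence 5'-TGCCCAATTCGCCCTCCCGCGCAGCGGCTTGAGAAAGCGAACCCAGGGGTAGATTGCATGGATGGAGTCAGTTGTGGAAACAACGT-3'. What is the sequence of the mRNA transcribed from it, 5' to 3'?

RNA polymerase reads the template 3'→5' and synthesizes mRNA 5'→3' by base-pairing (A→U, T→A, G↔C). The complement of the template is ACGGGTTAAGCGGGAGGGCGCGTCGCCGAACTCTTTCGCTTGGGTCCCCATCTAACGTACCTACCTCAGTCAACACCTTTGTTGCA; antiparallel, so 5'→3' the coding strand is ACGTTGTTTCCACAACTGACTCCATCCATGCAATCTACCCCTGGGTTCGCTTTCTCAAGCCGCTGCGCGGGAGGGCGAATTGGGCA. Replace T with U for the mRNA.

5'-ACGUUGUUUCCACAACUGACUCCAUCCAUGCAAUCUACCCCUGGGUUCGCUUUCUCAAGCCGCUGCGCGGGAGGGCGAAUUGGGCA-3'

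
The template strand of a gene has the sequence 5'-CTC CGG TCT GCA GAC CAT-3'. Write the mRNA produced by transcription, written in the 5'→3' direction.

5'-AUGGUCUGCAGACCGGAG-3'

RNA polymerase reads the template 3'→5' and synthesizes mRNA 5'→3' by base-pairing (A→U, T→A, G↔C). The complement of the template is GAGGCCAGACGTCTGGTA; antiparallel, so 5'→3' the coding strand is ATGGTCTGCAGACCGGAG. Replace T with U for the mRNA.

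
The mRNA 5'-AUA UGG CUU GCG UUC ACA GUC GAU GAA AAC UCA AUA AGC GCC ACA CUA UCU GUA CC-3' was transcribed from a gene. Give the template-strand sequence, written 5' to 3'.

5'-GGTACAGATAGTGTGGCGCTTATTGAGTTTTCATCGACTGTGAACGCAAGCCATAT-3'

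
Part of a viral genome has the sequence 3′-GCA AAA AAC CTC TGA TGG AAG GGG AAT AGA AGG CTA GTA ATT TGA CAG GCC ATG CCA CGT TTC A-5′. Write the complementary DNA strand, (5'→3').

5'-CGTTTTTTGGAGACTACCTTCCCCTTATCTTCCGATCATTAAACTGTCCGGTACGGTGCAAAGT-3'

The strand is given 3'→5', so its complement runs 5'→3' in the same left-to-right order: pair each base A↔T, G↔C.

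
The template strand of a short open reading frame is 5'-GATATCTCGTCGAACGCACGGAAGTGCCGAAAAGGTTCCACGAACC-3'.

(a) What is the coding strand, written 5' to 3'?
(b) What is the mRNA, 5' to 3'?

(a) The coding strand is the reverse complement of the template: complement CTATAGAGCAGCTTGCGTGCCTTCACGGCTTTTCCAAGGTGCTTGG, then reverse.
(b) mRNA has the coding-strand sequence with T→U.

(a) 5′-GGTTCGTGGAACCTTTTCGGCACTTCCGTGCGTTCGACGAGATATC-3′
(b) 5'-GGUUCGUGGAACCUUUUCGGCACUUCCGUGCGUUCGACGAGAUAUC-3'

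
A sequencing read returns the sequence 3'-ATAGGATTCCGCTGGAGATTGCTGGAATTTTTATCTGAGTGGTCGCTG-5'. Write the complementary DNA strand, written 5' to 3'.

5'-TATCCTAAGGCGACCTCTAACGACCTTAAAAATAGACTCACCAGCGAC-3'

The strand is given 3'→5', so its complement runs 5'→3' in the same left-to-right order: pair each base A↔T, G↔C.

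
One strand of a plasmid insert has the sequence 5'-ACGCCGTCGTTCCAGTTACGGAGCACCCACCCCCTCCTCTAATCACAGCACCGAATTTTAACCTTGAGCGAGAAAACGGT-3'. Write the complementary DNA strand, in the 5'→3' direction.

Pairing A↔T and G↔C gives TGCGGCAGCAAGGTCAATGCCTCGTGGGTGGGGGAGGAGATTAGTGTCGTGGCTTAAAATTGGAACTCGCTCTTTTGCCA, running 3'→5'. Reverse for the 5'→3' convention.

5'-ACCGTTTTCTCGCTCAAGGTTAAAATTCGGTGCTGTGATTAGAGGAGGGGGTGGGTGCTCCGTAACTGGAACGACGGCGT-3'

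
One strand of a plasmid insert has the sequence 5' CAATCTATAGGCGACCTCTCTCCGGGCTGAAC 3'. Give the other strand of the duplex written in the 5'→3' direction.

5′-GTTCAGCCCGGAGAGAGGTCGCCTATAGATTG-3′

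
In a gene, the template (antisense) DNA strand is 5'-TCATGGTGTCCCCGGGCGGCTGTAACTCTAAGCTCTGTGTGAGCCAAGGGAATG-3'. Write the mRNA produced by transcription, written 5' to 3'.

5′-CAUUCCCUUGGCUCACACAGAGCUUAGAGUUACAGCCGCCCGGGGACACCAUGA-3′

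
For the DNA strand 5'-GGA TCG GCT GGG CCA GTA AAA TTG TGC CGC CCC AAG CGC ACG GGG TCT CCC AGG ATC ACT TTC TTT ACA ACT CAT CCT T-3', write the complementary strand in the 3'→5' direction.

3′-CCTAGCCGACCCGGTCATTTTAACACGGCGGGGTTCGCGTGCCCCAGAGGGTCCTAGTGAAAGAAATGTTGAGTAGGAA-5′

Base-pairing A↔T, G↔C gives the complement. The complementary strand is antiparallel, so paired with a 5'→3' strand it runs 3'→5'.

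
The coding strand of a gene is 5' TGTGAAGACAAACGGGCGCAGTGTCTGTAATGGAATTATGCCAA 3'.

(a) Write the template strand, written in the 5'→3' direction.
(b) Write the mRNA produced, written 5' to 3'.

(a) The template strand is the reverse complement of the coding strand: complement ACACTTCTGTTTGCCCGCGTCACAGACATTACCTTAATACGGTT, then reverse.
(b) mRNA matches the coding strand with T→U.

(a) 5'-TTGGCATAATTCCATTACAGACACTGCGCCCGTTTGTCTTCACA-3'
(b) 5'-UGUGAAGACAAACGGGCGCAGUGUCUGUAAUGGAAUUAUGCCAA-3'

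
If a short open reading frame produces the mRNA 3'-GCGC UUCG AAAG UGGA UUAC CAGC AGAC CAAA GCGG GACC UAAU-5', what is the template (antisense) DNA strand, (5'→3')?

5'-CGCGAAGCTTTCACCTAATGGTCGTCTGGTTTCGCCCTGGATTA-3'

Written 5'→3' the mRNA is UAAUCCAGGGCGAAACCAGACGACCAUUAGGUGAAAGCUUCGCG, so the coding DNA strand is TAATCCAGGGCGAAACCAGACGACCATTAGGTGAAAGCTTCGCG. The template is its reverse complement.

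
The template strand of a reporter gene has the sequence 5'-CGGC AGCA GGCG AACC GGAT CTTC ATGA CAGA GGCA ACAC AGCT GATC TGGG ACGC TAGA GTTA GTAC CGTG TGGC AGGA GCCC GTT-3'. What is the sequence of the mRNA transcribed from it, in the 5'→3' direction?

5′-AACGGGCUCCUGCCACACGGUACUAACUCUAGCGUCCCAGAUCAGCUGUGUUGCCUCUGUCAUGAAGAUCCGGUUCGCCUGCUGCCG-3′

The mRNA has the sequence of the coding strand (reverse complement of the template) with T→U. Reverse complement of CGGCAGCAGGCGAACCGGATCTTCATGACAGAGGCAACACAGCTGATCTGGGACGCTAGAGTTAGTACCGTGTGGCAGGAGCCCGTT is AACGGGCTCCTGCCACACGGTACTAACTCTAGCGTCCCAGATCAGCTGTGTTGCCTCTGTCATGAAGATCCGGTTCGCCTGCTGCCG; then T→U.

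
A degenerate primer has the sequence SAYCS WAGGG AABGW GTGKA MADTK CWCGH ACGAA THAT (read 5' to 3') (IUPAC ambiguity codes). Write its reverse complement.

5′-ATDATTCGTDCGWGMAHTKTMCACWCVTTCCCTWSGRTS-3′

Standard pairs A↔T, G↔C; ambiguity codes pair Y↔R, M↔K, W↔W, S↔S, B↔V, D↔H. Complement (STRGSWTCCCTTVCWCACMTKTHAMGWGCDTGCTTADTA), then reverse for 5'→3'.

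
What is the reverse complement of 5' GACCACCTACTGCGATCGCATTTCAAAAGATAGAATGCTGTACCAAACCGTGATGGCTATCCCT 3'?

Reading the sequence 3'→5' and pairing each base (A↔T, G↔C) gives the reverse complement directly.

5'-AGGGATAGCCATCACGGTTTGGTACAGCATTCTATCTTTTGAAATGCGATCGCAGTAGGTGGTC-3'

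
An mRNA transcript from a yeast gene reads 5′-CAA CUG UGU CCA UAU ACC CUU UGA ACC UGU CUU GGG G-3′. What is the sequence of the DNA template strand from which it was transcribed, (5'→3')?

5′-CCCCAAGACAGGTTCAAAGGGTATATGGACACAGTTG-3′

Replace U with T to get the coding DNA strand: CAACTGTGTCCATATACCCTTTGAACCTGTCTTGGGG. The template strand is its reverse complement (complement GTTGACACAGGTATATGGGAAACTTGGACAGAACCCC, then reverse).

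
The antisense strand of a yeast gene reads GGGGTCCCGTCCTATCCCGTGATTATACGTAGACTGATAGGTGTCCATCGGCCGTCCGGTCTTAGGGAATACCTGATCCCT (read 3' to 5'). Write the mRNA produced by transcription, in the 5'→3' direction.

Reading the template 3'→5' as shown, RNA polymerase pairs each base (A→U, T→A, G↔C) to build mRNA 5'→3' directly.

5'-CCCCAGGGCAGGAUAGGGCACUAAUAUGCAUCUGACUAUCCACAGGUAGCCGGCAGGCCAGAAUCCCUUAUGGACUAGGGA-3'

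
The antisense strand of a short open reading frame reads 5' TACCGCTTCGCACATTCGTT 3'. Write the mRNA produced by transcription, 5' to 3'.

RNA polymerase reads the template 3'→5' and synthesizes mRNA 5'→3' by base-pairing (A→U, T→A, G↔C). The complement of the template is ATGGCGAAGCGTGTAAGCAA; antiparallel, so 5'→3' the coding strand is AACGAATGTGCGAAGCGGTA. Replace T with U for the mRNA.

5'-AACGAAUGUGCGAAGCGGUA-3'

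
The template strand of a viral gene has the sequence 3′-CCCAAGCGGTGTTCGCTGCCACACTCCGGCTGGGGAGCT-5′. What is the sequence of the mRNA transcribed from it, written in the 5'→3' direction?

5'-GGGUUCGCCACAAGCGACGGUGUGAGGCCGACCCCUCGA-3'

Reading the template 3'→5' as shown, RNA polymerase pairs each base (A→U, T→A, G↔C) to build mRNA 5'→3' directly.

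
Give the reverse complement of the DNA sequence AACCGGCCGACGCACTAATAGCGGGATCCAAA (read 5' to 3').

5'-TTTGGATCCCGCTATTAGTGCGTCGGCCGGTT-3'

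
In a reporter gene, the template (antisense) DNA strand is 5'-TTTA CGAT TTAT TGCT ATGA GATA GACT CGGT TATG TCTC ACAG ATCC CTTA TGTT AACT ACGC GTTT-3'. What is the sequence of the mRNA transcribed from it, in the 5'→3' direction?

5'-AAACGCGUAGUUAACAUAAGGGAUCUGUGAGACAUAACCGAGUCUAUCUCAUAGCAAUAAAUCGUAAA-3'

RNA polymerase reads the template 3'→5' and synthesizes mRNA 5'→3' by base-pairing (A→U, T→A, G↔C). The complement of the template is AAATGCTAAATAACGATACTCTATCTGAGCCAATACAGAGTGTCTAGGGAATACAATTGATGCGCAAA; antiparallel, so 5'→3' the coding strand is AAACGCGTAGTTAACATAAGGGATCTGTGAGACATAACCGAGTCTATCTCATAGCAATAAATCGTAAA. Replace T with U for the mRNA.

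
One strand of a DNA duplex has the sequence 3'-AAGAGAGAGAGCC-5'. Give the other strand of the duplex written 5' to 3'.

The strand is given 3'→5', so its complement runs 5'→3' in the same left-to-right order: pair each base A↔T, G↔C.

5'-TTCTCTCTCTCGG-3'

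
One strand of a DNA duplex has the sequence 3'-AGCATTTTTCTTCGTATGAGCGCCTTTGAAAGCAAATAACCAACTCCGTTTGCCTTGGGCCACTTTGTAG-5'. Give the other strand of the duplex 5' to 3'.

The strand is given 3'→5', so its complement runs 5'→3' in the same left-to-right order: pair each base A↔T, G↔C.

5'-TCGTAAAAAGAAGCATACTCGCGGAAACTTTCGTTTATTGGTTGAGGCAAACGGAACCCGGTGAAACATC-3'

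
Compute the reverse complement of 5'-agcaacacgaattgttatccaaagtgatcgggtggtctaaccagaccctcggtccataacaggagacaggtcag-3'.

5'-CTGACCTGTCTCCTGTTATGGACCGAGGGTCTGGTTAGACCACCCGATCACTTTGGATAACAATTCGTGTTGCT-3'

Reading the sequence 3'→5' and pairing each base (A↔T, G↔C) gives the reverse complement directly.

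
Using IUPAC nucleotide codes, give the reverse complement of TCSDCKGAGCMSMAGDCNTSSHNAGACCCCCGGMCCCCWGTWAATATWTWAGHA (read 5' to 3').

Standard pairs A↔T, G↔C; ambiguity codes pair M↔K, W↔W, S↔S, D↔H, N↔N. Complement (AGSHGMCTCGKSKTCHGNASSDNTCTGGGGGCCKGGGGWCAWTTATAWAWTCDT), then reverse for 5'→3'.

5'-TDCTWAWATATTWACWGGGGKCCGGGGGTCTNDSSANGHCTKSKGCTCMGHSGA-3'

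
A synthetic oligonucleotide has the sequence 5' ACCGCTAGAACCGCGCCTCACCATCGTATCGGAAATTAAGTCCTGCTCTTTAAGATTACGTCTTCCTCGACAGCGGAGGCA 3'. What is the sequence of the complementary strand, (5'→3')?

5′-TGCCTCCGCTGTCGAGGAAGACGTAATCTTAAAGAGCAGGACTTAATTTCCGATACGATGGTGAGGCGCGGTTCTAGCGGT-3′

The complement of ACCGCTAGAACCGCGCCTCACCATCGTATCGGAAATTAAGTCCTGCTCTTTAAGATTACGTCTTCCTCGACAGCGGAGGCA is TGGCGATCTTGGCGCGGAGTGGTAGCATAGCCTTTAATTCAGGACGAGAAATTCTAATGCAGAAGGAGCTGTCGCCTCCGT (A↔T, G↔C). DNA strands are antiparallel, so the complementary strand runs 3'→5'; reversing gives the 5'→3' form.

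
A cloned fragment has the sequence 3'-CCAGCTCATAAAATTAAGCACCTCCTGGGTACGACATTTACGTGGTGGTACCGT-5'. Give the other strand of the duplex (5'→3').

The strand is given 3'→5', so its complement runs 5'→3' in the same left-to-right order: pair each base A↔T, G↔C.

5′-GGTCGAGTATTTTAATTCGTGGAGGACCCATGCTGTAAATGCACCACCATGGCA-3′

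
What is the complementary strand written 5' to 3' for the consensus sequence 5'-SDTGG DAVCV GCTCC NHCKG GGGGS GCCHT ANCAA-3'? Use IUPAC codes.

Standard pairs A↔T, G↔C; ambiguity codes pair K↔M, S↔S, D↔H, V↔B, N↔N. Complement (SHACCHTBGBCGAGGNDGMCCCCCSCGGDATNGTT), then reverse for 5'→3'.

5′-TTGNTADGGCSCCCCCMGDNGGAGCBGBTHCCAHS-3′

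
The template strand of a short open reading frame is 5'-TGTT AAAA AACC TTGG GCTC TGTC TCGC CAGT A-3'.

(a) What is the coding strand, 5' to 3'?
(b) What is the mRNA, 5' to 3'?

(a) 5'-TACTGGCGAGACAGAGCCCAAGGTTTTTTAACA-3'
(b) 5'-UACUGGCGAGACAGAGCCCAAGGUUUUUUAACA-3'

(a) The coding strand is the reverse complement of the template: complement ACAATTTTTTGGAACCCGAGACAGAGCGGTCAT, then reverse.
(b) mRNA has the coding-strand sequence with T→U.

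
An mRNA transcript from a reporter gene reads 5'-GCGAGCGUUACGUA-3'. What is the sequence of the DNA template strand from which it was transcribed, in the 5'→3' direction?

5′-TACGTAACGCTCGC-3′

Replace U with T to get the coding DNA strand: GCGAGCGTTACGTA. The template strand is its reverse complement (complement CGCTCGCAATGCAT, then reverse).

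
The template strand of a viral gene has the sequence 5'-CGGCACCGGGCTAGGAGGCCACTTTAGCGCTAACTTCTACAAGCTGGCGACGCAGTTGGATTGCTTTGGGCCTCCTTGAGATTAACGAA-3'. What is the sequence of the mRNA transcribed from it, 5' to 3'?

RNA polymerase reads the template 3'→5' and synthesizes mRNA 5'→3' by base-pairing (A→U, T→A, G↔C). The complement of the template is GCCGTGGCCCGATCCTCCGGTGAAATCGCGATTGAAGATGTTCGACCGCTGCGTCAACCTAACGAAACCCGGAGGAACTCTAATTGCTT; antiparallel, so 5'→3' the coding strand is TTCGTTAATCTCAAGGAGGCCCAAAGCAATCCAACTGCGTCGCCAGCTTGTAGAAGTTAGCGCTAAAGTGGCCTCCTAGCCCGGTGCCG. Replace T with U for the mRNA.

5'-UUCGUUAAUCUCAAGGAGGCCCAAAGCAAUCCAACUGCGUCGCCAGCUUGUAGAAGUUAGCGCUAAAGUGGCCUCCUAGCCCGGUGCCG-3'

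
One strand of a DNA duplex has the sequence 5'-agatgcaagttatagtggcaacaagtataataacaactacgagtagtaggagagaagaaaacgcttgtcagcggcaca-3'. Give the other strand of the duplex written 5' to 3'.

5'-TGTGCCGCTGACAAGCGTTTTCTTCTCTCCTACTACTCGTAGTTGTTATTATACTTGTTGCCACTATAACTTGCATCT-3'

The complement of AGATGCAAGTTATAGTGGCAACAAGTATAATAACAACTACGAGTAGTAGGAGAGAAGAAAACGCTTGTCAGCGGCACA is TCTACGTTCAATATCACCGTTGTTCATATTATTGTTGATGCTCATCATCCTCTCTTCTTTTGCGAACAGTCGCCGTGT (A↔T, G↔C). DNA strands are antiparallel, so the complementary strand runs 3'→5'; reversing gives the 5'→3' form.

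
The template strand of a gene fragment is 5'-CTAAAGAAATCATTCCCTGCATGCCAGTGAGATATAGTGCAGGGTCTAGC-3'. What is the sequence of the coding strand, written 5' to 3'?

The coding strand is complementary and antiparallel to the template: take the complement (A↔T, G↔C) and reverse.

5'-GCTAGACCCTGCACTATATCTCACTGGCATGCAGGGAATGATTTCTTTAG-3'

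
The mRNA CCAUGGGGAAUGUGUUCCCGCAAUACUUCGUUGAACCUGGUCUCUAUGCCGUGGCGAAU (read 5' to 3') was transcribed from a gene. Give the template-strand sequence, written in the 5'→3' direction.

Replace U with T to get the coding DNA strand: CCATGGGGAATGTGTTCCCGCAATACTTCGTTGAACCTGGTCTCTATGCCGTGGCGAAT. The template strand is its reverse complement (complement GGTACCCCTTACACAAGGGCGTTATGAAGCAACTTGGACCAGAGATACGGCACCGCTTA, then reverse).

5'-ATTCGCCACGGCATAGAGACCAGGTTCAACGAAGTATTGCGGGAACACATTCCCCATGG-3'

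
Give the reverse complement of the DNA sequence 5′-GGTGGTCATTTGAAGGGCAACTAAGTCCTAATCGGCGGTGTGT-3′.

Reading the sequence 3'→5' and pairing each base (A↔T, G↔C) gives the reverse complement directly.

5'-ACACACCGCCGATTAGGACTTAGTTGCCCTTCAAATGACCACC-3'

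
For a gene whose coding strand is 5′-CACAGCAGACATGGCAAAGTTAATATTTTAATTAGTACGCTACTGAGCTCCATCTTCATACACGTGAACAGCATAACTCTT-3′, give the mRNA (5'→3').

The mRNA is synthesized from the template strand, so it matches the coding strand with T replaced by U.

5′-CACAGCAGACAUGGCAAAGUUAAUAUUUUAAUUAGUACGCUACUGAGCUCCAUCUUCAUACACGUGAACAGCAUAACUCUU-3′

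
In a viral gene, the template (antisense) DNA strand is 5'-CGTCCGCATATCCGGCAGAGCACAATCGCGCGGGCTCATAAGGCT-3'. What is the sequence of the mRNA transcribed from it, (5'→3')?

The mRNA has the sequence of the coding strand (reverse complement of the template) with T→U. Reverse complement of CGTCCGCATATCCGGCAGAGCACAATCGCGCGGGCTCATAAGGCT is AGCCTTATGAGCCCGCGCGATTGTGCTCTGCCGGATATGCGGACG; then T→U.

5'-AGCCUUAUGAGCCCGCGCGAUUGUGCUCUGCCGGAUAUGCGGACG-3'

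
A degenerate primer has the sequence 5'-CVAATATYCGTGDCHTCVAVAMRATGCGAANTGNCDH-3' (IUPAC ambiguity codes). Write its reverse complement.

5'-DHGNCANTTCGCATYKTBTBGADGHCACGRATATTBG-3'

Standard pairs A↔T, G↔C; ambiguity codes pair R↔Y, M↔K, D↔H, V↔B, N↔N. Complement (GBTTATARGCACHGDAGBTBTKYTACGCTTNACNGHD), then reverse for 5'→3'.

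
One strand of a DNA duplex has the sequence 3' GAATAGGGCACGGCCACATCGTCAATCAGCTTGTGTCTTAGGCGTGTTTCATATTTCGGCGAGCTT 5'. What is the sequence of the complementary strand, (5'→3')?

5'-CTTATCCCGTGCCGGTGTAGCAGTTAGTCGAACACAGAATCCGCACAAAGTATAAAGCCGCTCGAA-3'

The strand is given 3'→5', so its complement runs 5'→3' in the same left-to-right order: pair each base A↔T, G↔C.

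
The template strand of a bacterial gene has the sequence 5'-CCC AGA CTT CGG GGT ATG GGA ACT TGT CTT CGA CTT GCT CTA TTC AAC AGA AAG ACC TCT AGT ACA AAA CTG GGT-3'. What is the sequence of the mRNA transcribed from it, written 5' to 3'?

RNA polymerase reads the template 3'→5' and synthesizes mRNA 5'→3' by base-pairing (A→U, T→A, G↔C). The complement of the template is GGGTCTGAAGCCCCATACCCTTGAACAGAAGCTGAACGAGATAAGTTGTCTTTCTGGAGATCATGTTTTGACCCA; antiparallel, so 5'→3' the coding strand is ACCCAGTTTTGTACTAGAGGTCTTTCTGTTGAATAGAGCAAGTCGAAGACAAGTTCCCATACCCCGAAGTCTGGG. Replace T with U for the mRNA.

5′-ACCCAGUUUUGUACUAGAGGUCUUUCUGUUGAAUAGAGCAAGUCGAAGACAAGUUCCCAUACCCCGAAGUCUGGG-3′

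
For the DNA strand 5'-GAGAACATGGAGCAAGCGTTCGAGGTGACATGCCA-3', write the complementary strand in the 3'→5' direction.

Base-pairing A↔T, G↔C gives the complement. The complementary strand is antiparallel, so paired with a 5'→3' strand it runs 3'→5'.

3'-CTCTTGTACCTCGTTCGCAAGCTCCACTGTACGGT-5'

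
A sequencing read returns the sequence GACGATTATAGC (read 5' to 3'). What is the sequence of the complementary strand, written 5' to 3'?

5'-GCTATAATCGTC-3'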